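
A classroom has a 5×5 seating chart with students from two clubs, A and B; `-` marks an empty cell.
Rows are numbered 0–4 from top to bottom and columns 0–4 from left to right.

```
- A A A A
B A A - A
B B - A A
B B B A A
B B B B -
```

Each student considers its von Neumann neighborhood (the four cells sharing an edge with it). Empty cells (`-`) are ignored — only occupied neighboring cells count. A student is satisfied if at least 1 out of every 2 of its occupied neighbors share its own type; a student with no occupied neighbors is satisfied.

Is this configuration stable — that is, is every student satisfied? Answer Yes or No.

Yes

(0,1)A 2/2 ✓
(0,2)A 3/3 ✓
(0,3)A 2/2 ✓
(0,4)A 2/2 ✓
(1,0)B 1/2 ✓
(1,1)A 2/4 ✓
(1,2)A 2/2 ✓
(1,4)A 2/2 ✓
(2,0)B 3/3 ✓
(2,1)B 2/3 ✓
(2,3)A 2/2 ✓
(2,4)A 3/3 ✓
(3,0)B 3/3 ✓
(3,1)B 4/4 ✓
(3,2)B 2/3 ✓
(3,3)A 2/4 ✓
(3,4)A 2/2 ✓
(4,0)B 2/2 ✓
(4,1)B 3/3 ✓
(4,2)B 3/3 ✓
(4,3)B 1/2 ✓
All meet the threshold, so the configuration is stable.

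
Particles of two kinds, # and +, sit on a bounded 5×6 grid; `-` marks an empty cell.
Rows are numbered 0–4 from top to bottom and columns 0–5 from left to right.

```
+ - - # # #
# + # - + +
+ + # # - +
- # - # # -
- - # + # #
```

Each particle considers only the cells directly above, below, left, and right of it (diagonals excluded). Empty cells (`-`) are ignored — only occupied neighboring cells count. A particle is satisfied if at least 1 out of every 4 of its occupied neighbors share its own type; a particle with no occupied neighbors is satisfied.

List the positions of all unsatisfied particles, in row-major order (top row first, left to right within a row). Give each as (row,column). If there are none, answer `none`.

(0,0), (1,0), (3,1), (4,2), (4,3)

Row 0: (0,0)+ 0/1 ✗ · (0,3)# 1/1 ✓ · (0,4)# 2/3 ✓ · (0,5)# 1/2 ✓
Row 1: (1,0)# 0/3 ✗ · (1,1)+ 1/3 ✓ · (1,2)# 1/2 ✓ · (1,4)+ 1/2 ✓ · (1,5)+ 2/3 ✓
Row 2: (2,0)+ 1/2 ✓ · (2,1)+ 2/4 ✓ · (2,2)# 2/3 ✓ · (2,3)# 2/2 ✓ · (2,5)+ 1/1 ✓
Row 3: (3,1)# 0/1 ✗ · (3,3)# 2/3 ✓ · (3,4)# 2/2 ✓
Row 4: (4,2)# 0/1 ✗ · (4,3)+ 0/3 ✗ · (4,4)# 2/3 ✓ · (4,5)# 1/1 ✓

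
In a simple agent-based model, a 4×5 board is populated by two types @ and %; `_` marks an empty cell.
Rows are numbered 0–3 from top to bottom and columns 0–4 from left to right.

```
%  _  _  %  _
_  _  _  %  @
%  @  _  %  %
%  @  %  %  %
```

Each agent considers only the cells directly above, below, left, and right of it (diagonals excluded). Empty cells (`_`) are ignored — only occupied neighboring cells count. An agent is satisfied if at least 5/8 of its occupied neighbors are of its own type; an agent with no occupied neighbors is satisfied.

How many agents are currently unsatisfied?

6

Row 0: (0,0)% 0/0 ✓ · (0,3)% 1/1 ✓
Row 1: (1,3)% 2/3 ✓ · (1,4)@ 0/2 ✗
Row 2: (2,0)% 1/2 ✗ · (2,1)@ 1/2 ✗ · (2,3)% 3/3 ✓ · (2,4)% 2/3 ✓
Row 3: (3,0)% 1/2 ✗ · (3,1)@ 1/3 ✗ · (3,2)% 1/2 ✗ · (3,3)% 3/3 ✓ · (3,4)% 2/2 ✓
Unsatisfied: (1,4), (2,0), (2,1), (3,0), (3,1), (3,2) — 6 in total.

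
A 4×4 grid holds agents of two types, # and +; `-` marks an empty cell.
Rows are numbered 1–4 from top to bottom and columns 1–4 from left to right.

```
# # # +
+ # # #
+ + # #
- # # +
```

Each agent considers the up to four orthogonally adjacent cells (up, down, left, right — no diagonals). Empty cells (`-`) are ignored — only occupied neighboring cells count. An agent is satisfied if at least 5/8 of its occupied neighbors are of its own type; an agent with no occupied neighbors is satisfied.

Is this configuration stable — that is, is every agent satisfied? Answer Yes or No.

No

Row 1: (1,1)# 1/2 unhappy · (1,2)# 3/3 ok · (1,3)# 2/3 ok · (1,4)+ 0/2 unhappy
Row 2: (2,1)+ 1/3 unhappy · (2,2)# 2/4 unhappy · (2,3)# 4/4 ok · (2,4)# 2/3 ok
Row 3: (3,1)+ 2/2 ok · (3,2)+ 1/4 unhappy · (3,3)# 3/4 ok · (3,4)# 2/3 ok
Row 4: (4,2)# 1/2 unhappy · (4,3)# 2/3 ok · (4,4)+ 0/2 unhappy
For instance (1,1) has only 1/2 same-type neighbors, below 5/8.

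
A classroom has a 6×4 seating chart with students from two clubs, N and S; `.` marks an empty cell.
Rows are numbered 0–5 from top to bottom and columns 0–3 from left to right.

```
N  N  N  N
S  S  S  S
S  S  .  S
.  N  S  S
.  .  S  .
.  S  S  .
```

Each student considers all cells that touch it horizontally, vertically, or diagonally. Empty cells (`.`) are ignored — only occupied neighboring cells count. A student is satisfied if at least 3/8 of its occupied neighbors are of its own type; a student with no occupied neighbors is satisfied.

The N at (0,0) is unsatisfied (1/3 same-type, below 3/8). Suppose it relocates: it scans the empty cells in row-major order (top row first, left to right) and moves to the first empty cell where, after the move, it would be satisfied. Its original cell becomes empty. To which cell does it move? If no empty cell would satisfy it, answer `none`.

(4,0)

Vacating (0,0). Empty cells in order:
  (2,2): 1/8 same-type → still unsatisfied.
  (3,0): 1/3 same-type → still unsatisfied.
  (4,0): 1/2 same-type → satisfied — stop here.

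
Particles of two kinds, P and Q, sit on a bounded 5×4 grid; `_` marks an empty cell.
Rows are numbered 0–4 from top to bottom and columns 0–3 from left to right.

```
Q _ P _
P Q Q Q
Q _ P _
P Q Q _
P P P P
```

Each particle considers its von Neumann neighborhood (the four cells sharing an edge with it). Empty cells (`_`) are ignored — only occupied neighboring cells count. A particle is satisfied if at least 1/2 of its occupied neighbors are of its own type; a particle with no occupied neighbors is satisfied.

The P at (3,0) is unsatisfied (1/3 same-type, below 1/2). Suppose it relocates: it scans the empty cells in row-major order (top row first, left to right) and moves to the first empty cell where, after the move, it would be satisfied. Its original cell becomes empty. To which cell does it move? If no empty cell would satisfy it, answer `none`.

(0,3)

Vacating (3,0). Empty cells in order:
  (0,1): 1/3 same-type → still unsatisfied.
  (0,3): 1/2 same-type → satisfied — stop here.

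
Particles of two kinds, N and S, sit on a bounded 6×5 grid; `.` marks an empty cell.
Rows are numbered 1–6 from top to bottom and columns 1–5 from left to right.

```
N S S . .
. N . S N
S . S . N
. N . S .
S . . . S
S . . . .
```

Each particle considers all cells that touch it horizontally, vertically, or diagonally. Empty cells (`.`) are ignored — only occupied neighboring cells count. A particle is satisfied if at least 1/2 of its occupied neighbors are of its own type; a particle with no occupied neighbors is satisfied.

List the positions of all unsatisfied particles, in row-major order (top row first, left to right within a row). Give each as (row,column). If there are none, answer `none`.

(1,1)N 1/2 ✓
(1,2)S 1/3 ✗
(1,3)S 2/3 ✓
(2,2)N 1/5 ✗
(2,4)S 2/4 ✓
(2,5)N 1/2 ✓
(3,1)S 0/2 ✗
(3,3)S 2/4 ✓
(3,5)N 1/3 ✗
(4,2)N 0/3 ✗
(4,4)S 2/3 ✓
(5,1)S 1/2 ✓
(5,5)S 1/1 ✓
(6,1)S 1/1 ✓

(1,2), (2,2), (3,1), (3,5), (4,2)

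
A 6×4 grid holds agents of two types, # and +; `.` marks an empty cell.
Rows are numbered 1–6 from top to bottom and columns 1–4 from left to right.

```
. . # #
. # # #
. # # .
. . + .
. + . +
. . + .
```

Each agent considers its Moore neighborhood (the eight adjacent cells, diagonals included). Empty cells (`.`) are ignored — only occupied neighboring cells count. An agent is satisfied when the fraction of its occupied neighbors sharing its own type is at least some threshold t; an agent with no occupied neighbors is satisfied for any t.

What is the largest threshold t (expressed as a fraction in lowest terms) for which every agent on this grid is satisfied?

1/2

Row 1: (1,3)# 4/4 · (1,4)# 3/3
Row 2: (2,2)# 4/4 · (2,3)# 6/6 · (2,4)# 4/4
Row 3: (3,2)# 3/4 · (3,3)# 4/5
Row 4: (4,3)+ 2/4
Row 5: (5,2)+ 2/2 · (5,4)+ 2/2
Row 6: (6,3)+ 2/2
The smallest same-type fraction is 2/4 at (4,3), which reduces to 1/2. Any threshold above that leaves this agent unsatisfied.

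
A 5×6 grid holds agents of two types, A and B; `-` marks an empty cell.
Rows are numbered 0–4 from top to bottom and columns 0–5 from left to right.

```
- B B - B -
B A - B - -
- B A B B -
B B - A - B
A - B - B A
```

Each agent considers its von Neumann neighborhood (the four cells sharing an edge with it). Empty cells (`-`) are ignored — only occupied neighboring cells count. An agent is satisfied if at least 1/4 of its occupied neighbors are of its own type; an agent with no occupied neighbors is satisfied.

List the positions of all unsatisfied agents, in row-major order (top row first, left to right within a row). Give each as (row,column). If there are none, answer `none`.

(1,0), (1,1), (2,2), (3,3), (3,5), (4,0), (4,4), (4,5)

Row 0: (0,1)B 1/2 ok · (0,2)B 1/1 ok · (0,4)B 0/0 ok
Row 1: (1,0)B 0/1 unhappy · (1,1)A 0/3 unhappy · (1,3)B 1/1 ok
Row 2: (2,1)B 1/3 ok · (2,2)A 0/2 unhappy · (2,3)B 2/4 ok · (2,4)B 1/1 ok
Row 3: (3,0)B 1/2 ok · (3,1)B 2/2 ok · (3,3)A 0/1 unhappy · (3,5)B 0/1 unhappy
Row 4: (4,0)A 0/1 unhappy · (4,2)B 0/0 ok · (4,4)B 0/1 unhappy · (4,5)A 0/2 unhappy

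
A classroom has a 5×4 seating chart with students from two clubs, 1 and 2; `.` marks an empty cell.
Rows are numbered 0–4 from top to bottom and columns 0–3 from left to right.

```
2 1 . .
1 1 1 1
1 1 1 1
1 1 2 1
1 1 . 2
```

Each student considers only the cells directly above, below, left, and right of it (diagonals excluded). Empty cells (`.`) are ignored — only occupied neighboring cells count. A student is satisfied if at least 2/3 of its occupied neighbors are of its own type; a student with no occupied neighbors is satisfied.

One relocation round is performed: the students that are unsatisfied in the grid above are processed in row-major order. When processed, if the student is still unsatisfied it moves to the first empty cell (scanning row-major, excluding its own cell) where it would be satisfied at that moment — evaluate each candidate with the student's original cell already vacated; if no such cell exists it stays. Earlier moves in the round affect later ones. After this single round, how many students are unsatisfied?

Initially unsatisfied (in order): (0,0), (0,1), (3,2), (3,3), (4,3).
  (0,0) → (4,2).
  (0,1): now satisfied by earlier moves; stays.
  (3,2): no empty cell satisfies it; stays.
  (3,3) → (0,0).
  (4,3): now satisfied by earlier moves; stays.
Resulting grid:
1 1 . .
1 1 1 1
1 1 1 1
1 1 2 .
1 1 2 2
Unsatisfied now: (3,2).

1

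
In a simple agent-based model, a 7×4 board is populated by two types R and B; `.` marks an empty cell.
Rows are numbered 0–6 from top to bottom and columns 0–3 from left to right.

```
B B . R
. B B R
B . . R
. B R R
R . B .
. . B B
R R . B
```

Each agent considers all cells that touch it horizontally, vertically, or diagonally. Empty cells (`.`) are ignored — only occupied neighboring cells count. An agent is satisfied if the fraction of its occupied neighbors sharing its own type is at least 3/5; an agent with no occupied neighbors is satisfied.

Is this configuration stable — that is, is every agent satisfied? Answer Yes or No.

(0,0)B 2/2 ✓
(0,1)B 3/3 ✓
(0,3)R 1/2 ✗
(1,1)B 4/4 ✓
(1,2)B 2/5 ✗
(1,3)R 2/3 ✓
(2,0)B 2/2 ✓
(2,3)R 3/4 ✓
(3,1)B 2/4 ✗
(3,2)R 2/4 ✗
(3,3)R 2/3 ✓
(4,0)R 0/1 ✗
(4,2)B 3/5 ✓
(5,2)B 3/4 ✓
(5,3)B 3/3 ✓
(6,0)R 1/1 ✓
(6,1)R 1/2 ✗
(6,3)B 2/2 ✓
For instance (0,3) has only 1/2 same-type neighbors, below 3/5.

No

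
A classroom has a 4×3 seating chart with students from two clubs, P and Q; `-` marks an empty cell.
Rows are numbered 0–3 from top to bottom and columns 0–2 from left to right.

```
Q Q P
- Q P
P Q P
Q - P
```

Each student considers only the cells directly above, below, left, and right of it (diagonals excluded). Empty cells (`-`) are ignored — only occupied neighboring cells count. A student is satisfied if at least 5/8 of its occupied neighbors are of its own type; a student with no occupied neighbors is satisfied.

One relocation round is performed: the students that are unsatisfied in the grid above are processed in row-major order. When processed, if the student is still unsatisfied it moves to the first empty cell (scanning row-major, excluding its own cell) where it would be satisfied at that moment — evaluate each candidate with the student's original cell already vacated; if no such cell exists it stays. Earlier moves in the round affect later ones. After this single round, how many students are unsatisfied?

3

Initially unsatisfied (in order): (0,2), (2,0), (2,1), (3,0).
  (0,2): no empty cell satisfies it; stays.
  (2,0): no empty cell satisfies it; stays.
  (2,1) → (1,0).
  (3,0): no empty cell satisfies it; stays.
Resulting grid:
Q Q P
Q Q P
P - P
Q - P
Unsatisfied now: (0,2), (2,0), (3,0).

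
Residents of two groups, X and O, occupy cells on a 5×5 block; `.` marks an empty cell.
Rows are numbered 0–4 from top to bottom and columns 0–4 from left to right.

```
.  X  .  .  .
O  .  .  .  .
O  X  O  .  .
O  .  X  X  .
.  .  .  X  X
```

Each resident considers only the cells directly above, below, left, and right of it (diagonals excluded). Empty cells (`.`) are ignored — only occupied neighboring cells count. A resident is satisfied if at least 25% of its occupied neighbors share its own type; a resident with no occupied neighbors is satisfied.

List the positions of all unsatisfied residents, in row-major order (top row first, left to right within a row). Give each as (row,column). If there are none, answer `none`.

(0,1)X 0/0 ✓
(1,0)O 1/1 ✓
(2,0)O 2/3 ✓
(2,1)X 0/2 ✗
(2,2)O 0/2 ✗
(3,0)O 1/1 ✓
(3,2)X 1/2 ✓
(3,3)X 2/2 ✓
(4,3)X 2/2 ✓
(4,4)X 1/1 ✓

(2,1), (2,2)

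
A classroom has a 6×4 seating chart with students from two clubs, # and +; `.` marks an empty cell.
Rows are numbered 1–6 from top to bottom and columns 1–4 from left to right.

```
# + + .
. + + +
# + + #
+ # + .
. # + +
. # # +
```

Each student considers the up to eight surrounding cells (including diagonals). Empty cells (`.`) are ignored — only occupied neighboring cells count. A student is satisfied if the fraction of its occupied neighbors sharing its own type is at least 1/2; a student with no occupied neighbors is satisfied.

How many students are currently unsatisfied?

(1,1)# 0/2 not
(1,2)+ 3/4 satisfied
(1,3)+ 4/4 satisfied
(2,2)+ 5/7 satisfied
(2,3)+ 6/7 satisfied
(2,4)+ 3/4 satisfied
(3,1)# 1/4 not
(3,2)+ 5/7 satisfied
(3,3)+ 5/7 satisfied
(3,4)# 0/4 not
(4,1)+ 1/4 not
(4,2)# 2/7 not
(4,3)+ 4/7 satisfied
(5,2)# 3/6 satisfied
(5,3)+ 3/7 not
(5,4)+ 3/4 satisfied
(6,2)# 2/3 satisfied
(6,3)# 2/5 not
(6,4)+ 2/3 satisfied
Unsatisfied: (1,1), (3,1), (3,4), (4,1), (4,2), (5,3), (6,3) — 7 in total.

7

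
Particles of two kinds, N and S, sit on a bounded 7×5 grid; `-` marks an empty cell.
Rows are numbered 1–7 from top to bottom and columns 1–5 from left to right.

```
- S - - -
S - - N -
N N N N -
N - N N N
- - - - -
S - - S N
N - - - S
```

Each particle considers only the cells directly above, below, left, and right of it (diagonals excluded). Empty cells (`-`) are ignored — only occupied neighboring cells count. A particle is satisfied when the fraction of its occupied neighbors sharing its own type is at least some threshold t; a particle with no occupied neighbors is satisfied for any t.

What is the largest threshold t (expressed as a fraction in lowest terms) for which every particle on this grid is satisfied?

0/1

(1,2)S — no occupied neighbors
(2,1)S 0/1
(2,4)N 1/1
(3,1)N 2/3
(3,2)N 2/2
(3,3)N 3/3
(3,4)N 3/3
(4,1)N 1/1
(4,3)N 2/2
(4,4)N 3/3
(4,5)N 1/1
(6,1)S 0/1
(6,4)S 0/1
(6,5)N 0/2
(7,1)N 0/1
(7,5)S 0/1
The smallest same-type fraction is 0/1 at (2,1), which reduces to 0/1. Any threshold above that leaves this particle unsatisfied.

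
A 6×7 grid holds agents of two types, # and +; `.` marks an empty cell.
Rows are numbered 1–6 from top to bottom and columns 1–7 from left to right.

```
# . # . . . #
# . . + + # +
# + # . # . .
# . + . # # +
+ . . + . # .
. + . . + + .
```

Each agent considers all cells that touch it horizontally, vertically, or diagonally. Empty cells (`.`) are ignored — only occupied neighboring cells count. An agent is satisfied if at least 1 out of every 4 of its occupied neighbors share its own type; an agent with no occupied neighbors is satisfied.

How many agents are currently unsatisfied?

5

Row 1: (1,1)# 1/1 ✓ · (1,3)# 0/1 ✗ · (1,7)# 1/2 ✓
Row 2: (2,1)# 2/3 ✓ · (2,4)+ 1/4 ✓ · (2,5)+ 1/3 ✓ · (2,6)# 2/4 ✓ · (2,7)+ 0/2 ✗
Row 3: (3,1)# 2/3 ✓ · (3,2)+ 1/5 ✗ · (3,3)# 0/3 ✗ · (3,5)# 3/5 ✓
Row 4: (4,1)# 1/3 ✓ · (4,3)+ 2/3 ✓ · (4,5)# 3/4 ✓ · (4,6)# 3/4 ✓ · (4,7)+ 0/2 ✗
Row 5: (5,1)+ 1/2 ✓ · (5,4)+ 2/3 ✓ · (5,6)# 2/5 ✓
Row 6: (6,2)+ 1/1 ✓ · (6,5)+ 2/3 ✓ · (6,6)+ 1/2 ✓
Unsatisfied: (1,3), (2,7), (3,2), (3,3), (4,7) — 5 in total.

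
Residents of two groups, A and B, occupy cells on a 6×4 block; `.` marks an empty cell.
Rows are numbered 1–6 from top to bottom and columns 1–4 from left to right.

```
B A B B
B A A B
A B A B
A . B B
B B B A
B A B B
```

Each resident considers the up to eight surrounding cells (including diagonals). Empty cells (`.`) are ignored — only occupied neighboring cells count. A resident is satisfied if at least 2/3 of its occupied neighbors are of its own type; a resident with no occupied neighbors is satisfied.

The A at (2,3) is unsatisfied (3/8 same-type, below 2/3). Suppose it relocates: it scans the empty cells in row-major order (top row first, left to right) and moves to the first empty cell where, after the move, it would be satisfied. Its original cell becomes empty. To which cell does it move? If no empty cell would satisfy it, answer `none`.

none

Vacating (2,3). Empty cells in order:
  (4,2): 3/8 same-type → still unsatisfied.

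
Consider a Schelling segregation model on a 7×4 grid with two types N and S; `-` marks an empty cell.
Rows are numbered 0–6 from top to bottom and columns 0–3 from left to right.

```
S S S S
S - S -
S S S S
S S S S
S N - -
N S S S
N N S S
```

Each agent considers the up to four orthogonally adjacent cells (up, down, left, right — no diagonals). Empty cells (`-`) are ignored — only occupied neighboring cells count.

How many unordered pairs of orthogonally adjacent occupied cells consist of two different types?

Scan each occupied cell's neighbors to the right and below so each pair is counted once.
From row 0: 0 unlike of 5 pairs (running 0/5).
From row 1: 0 unlike of 2 pairs (running 0/7).
From row 2: 0 unlike of 7 pairs (running 0/14).
From row 3: 1 unlike of 5 pairs (running 1/19).
From row 4: 3 unlike of 3 pairs (running 4/22).
From row 5: 2 unlike of 7 pairs (running 6/29).
From row 6: 1 unlike of 3 pairs (running 7/32).
Total adjacent occupied pairs: 32; unlike-type pairs: 7.

7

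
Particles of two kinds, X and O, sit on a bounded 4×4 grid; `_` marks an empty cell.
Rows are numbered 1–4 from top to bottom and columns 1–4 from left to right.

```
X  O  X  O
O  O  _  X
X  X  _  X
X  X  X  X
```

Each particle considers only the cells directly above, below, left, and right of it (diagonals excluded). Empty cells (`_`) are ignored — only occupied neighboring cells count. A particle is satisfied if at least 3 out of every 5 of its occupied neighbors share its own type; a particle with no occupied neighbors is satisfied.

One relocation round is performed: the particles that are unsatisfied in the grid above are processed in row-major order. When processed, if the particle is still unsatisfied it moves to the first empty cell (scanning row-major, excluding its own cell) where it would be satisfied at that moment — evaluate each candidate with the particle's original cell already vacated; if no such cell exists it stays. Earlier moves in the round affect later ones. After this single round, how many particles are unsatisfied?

Initially unsatisfied (in order): (1,1), (1,2), (1,3), (1,4), (2,1), (2,4).
  (1,1) → (2,3).
  (1,2) → (1,1).
  (1,3) → (3,3).
  (1,4) → (1,2).
  (2,1): now satisfied by earlier moves; stays.
  (2,4): now satisfied by earlier moves; stays.
Resulting grid:
O O _ _
O O X X
X X X X
X X X X
Unsatisfied now: (2,2).

1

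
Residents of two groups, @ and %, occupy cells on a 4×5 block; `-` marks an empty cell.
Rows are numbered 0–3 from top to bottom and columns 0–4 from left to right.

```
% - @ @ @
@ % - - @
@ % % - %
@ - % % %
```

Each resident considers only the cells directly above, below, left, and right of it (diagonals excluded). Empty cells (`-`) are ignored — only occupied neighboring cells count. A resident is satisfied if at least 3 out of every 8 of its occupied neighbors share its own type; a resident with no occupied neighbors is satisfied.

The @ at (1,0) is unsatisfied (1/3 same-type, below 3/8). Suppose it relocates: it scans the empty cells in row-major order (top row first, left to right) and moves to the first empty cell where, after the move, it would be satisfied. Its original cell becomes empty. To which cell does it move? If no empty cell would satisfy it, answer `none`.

Vacating (1,0). Empty cells in order:
  (0,1): 1/3 same-type → still unsatisfied.
  (1,2): 1/3 same-type → still unsatisfied.
  (1,3): 2/2 same-type → satisfied — stop here.

(1,3)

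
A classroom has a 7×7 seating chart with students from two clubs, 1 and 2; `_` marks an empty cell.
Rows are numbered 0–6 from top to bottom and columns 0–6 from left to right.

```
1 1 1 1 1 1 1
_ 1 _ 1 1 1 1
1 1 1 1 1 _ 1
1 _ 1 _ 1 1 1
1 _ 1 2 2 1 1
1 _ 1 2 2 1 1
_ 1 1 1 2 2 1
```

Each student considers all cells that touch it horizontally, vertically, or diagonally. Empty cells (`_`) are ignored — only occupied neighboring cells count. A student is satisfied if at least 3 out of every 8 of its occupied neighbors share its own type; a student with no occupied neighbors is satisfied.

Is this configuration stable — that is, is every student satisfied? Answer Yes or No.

Row 0: (0,0)1 2/2 satisfied · (0,1)1 3/3 satisfied · (0,2)1 4/4 satisfied · (0,3)1 4/4 satisfied · (0,4)1 5/5 satisfied · (0,5)1 5/5 satisfied · (0,6)1 3/3 satisfied
Row 1: (1,1)1 6/6 satisfied · (1,3)1 7/7 satisfied · (1,4)1 7/7 satisfied · (1,5)1 7/7 satisfied · (1,6)1 4/4 satisfied
Row 2: (2,0)1 3/3 satisfied · (2,1)1 5/5 satisfied · (2,2)1 5/5 satisfied · (2,3)1 6/6 satisfied · (2,4)1 6/6 satisfied · (2,6)1 4/4 satisfied
Row 3: (3,0)1 3/3 satisfied · (3,2)1 4/5 satisfied · (3,4)1 4/6 satisfied · (3,5)1 6/7 satisfied · (3,6)1 4/4 satisfied
Row 4: (4,0)1 2/2 satisfied · (4,2)1 2/4 satisfied · (4,3)2 3/7 satisfied · (4,4)2 3/7 satisfied · (4,5)1 6/8 satisfied · (4,6)1 5/5 satisfied
Row 5: (5,0)1 2/2 satisfied · (5,2)1 4/6 satisfied · (5,3)2 4/8 satisfied · (5,4)2 5/8 satisfied · (5,5)1 4/8 satisfied · (5,6)1 4/5 satisfied
Row 6: (6,1)1 3/3 satisfied · (6,2)1 3/4 satisfied · (6,3)1 2/5 satisfied · (6,4)2 3/5 satisfied · (6,5)2 2/5 satisfied · (6,6)1 2/3 satisfied
All meet the threshold, so the configuration is stable.

Yes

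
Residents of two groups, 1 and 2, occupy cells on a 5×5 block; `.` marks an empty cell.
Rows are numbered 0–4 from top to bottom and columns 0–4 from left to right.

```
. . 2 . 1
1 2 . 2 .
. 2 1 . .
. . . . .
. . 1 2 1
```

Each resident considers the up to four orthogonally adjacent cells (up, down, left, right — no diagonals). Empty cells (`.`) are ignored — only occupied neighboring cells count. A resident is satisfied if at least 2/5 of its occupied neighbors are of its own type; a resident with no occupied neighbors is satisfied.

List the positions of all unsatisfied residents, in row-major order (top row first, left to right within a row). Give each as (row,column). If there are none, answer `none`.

(1,0), (2,2), (4,2), (4,3), (4,4)

Row 0: (0,2)2 0/0 ok · (0,4)1 0/0 ok
Row 1: (1,0)1 0/1 unhappy · (1,1)2 1/2 ok · (1,3)2 0/0 ok
Row 2: (2,1)2 1/2 ok · (2,2)1 0/1 unhappy
Row 4: (4,2)1 0/1 unhappy · (4,3)2 0/2 unhappy · (4,4)1 0/1 unhappy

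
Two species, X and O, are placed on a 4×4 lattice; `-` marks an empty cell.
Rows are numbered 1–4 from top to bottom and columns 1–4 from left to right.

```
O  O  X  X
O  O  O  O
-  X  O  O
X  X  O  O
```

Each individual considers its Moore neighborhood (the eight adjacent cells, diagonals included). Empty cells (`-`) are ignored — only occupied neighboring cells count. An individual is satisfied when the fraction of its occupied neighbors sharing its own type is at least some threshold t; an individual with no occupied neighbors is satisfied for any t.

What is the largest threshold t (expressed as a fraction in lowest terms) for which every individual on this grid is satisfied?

(1,1)O 3/3
(1,2)O 4/5
(1,3)X 1/5
(1,4)X 1/3
(2,1)O 3/4
(2,2)O 5/7
(2,3)O 5/8
(2,4)O 3/5
(3,2)X 2/7
(3,3)O 6/8
(3,4)O 5/5
(4,1)X 2/2
(4,2)X 2/4
(4,3)O 3/5
(4,4)O 3/3
The smallest same-type fraction is 1/5 at (1,3), which reduces to 1/5. Any threshold above that leaves this individual unsatisfied.

1/5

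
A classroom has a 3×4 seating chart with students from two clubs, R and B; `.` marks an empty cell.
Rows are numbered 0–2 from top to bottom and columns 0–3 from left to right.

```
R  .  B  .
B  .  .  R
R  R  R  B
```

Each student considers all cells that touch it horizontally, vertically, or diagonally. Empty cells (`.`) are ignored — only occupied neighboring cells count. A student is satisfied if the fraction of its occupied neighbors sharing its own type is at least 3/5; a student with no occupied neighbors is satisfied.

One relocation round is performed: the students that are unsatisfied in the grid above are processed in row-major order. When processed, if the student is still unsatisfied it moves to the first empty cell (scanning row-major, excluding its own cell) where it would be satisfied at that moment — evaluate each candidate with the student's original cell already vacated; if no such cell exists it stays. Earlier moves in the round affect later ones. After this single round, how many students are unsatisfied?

3

Initially unsatisfied (in order): (0,0), (0,2), (1,0), (1,3), (2,0), (2,3).
  (0,0) → (1,1).
  (0,2): no empty cell satisfies it; stays.
  (1,0): no empty cell satisfies it; stays.
  (1,3) → (1,2).
  (2,0): now satisfied by earlier moves; stays.
  (2,3): no empty cell satisfies it; stays.
Resulting grid:
. . B .
B R R .
R R R B
Unsatisfied now: (0,2), (1,0), (2,3).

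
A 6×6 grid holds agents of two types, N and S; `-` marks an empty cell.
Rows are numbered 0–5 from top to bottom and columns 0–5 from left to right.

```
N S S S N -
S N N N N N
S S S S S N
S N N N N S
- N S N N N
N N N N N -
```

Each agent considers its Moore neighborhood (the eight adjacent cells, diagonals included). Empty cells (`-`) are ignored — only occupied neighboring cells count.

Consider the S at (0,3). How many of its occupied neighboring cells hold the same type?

Occupied neighbors of (0,3): (0,2)=S, (0,4)=N, (1,2)=N, (1,3)=N, (1,4)=N.
Same type (S): 1 of 5.

1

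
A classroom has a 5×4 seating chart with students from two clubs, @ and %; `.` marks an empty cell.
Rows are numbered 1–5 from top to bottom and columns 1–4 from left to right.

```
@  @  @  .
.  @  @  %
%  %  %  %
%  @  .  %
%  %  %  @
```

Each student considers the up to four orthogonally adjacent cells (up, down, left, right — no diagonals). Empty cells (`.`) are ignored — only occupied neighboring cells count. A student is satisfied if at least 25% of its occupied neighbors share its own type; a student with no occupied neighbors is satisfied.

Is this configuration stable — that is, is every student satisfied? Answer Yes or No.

Row 1: (1,1)@ 1/1 ✓ · (1,2)@ 3/3 ✓ · (1,3)@ 2/2 ✓
Row 2: (2,2)@ 2/3 ✓ · (2,3)@ 2/4 ✓ · (2,4)% 1/2 ✓
Row 3: (3,1)% 2/2 ✓ · (3,2)% 2/4 ✓ · (3,3)% 2/3 ✓ · (3,4)% 3/3 ✓
Row 4: (4,1)% 2/3 ✓ · (4,2)@ 0/3 ✗ · (4,4)% 1/2 ✓
Row 5: (5,1)% 2/2 ✓ · (5,2)% 2/3 ✓ · (5,3)% 1/2 ✓ · (5,4)@ 0/2 ✗
For instance (4,2) has only 0/3 same-type neighbors, below 1/4.

No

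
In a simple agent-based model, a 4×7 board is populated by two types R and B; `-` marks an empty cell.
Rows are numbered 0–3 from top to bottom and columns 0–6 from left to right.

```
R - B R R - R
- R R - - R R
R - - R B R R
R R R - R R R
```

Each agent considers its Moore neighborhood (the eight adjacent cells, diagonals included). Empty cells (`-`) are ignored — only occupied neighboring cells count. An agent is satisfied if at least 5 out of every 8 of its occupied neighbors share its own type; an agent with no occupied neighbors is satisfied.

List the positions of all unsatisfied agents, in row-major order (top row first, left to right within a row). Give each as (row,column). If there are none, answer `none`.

(0,2), (2,4)

(0,0)R 1/1 ✓
(0,2)B 0/3 ✗
(0,3)R 2/3 ✓
(0,4)R 2/2 ✓
(0,6)R 2/2 ✓
(1,1)R 3/4 ✓
(1,2)R 3/4 ✓
(1,5)R 5/6 ✓
(1,6)R 4/4 ✓
(2,0)R 3/3 ✓
(2,3)R 3/4 ✓
(2,4)B 0/5 ✗
(2,5)R 6/7 ✓
(2,6)R 5/5 ✓
(3,0)R 2/2 ✓
(3,1)R 3/3 ✓
(3,2)R 2/2 ✓
(3,4)R 3/4 ✓
(3,5)R 4/5 ✓
(3,6)R 3/3 ✓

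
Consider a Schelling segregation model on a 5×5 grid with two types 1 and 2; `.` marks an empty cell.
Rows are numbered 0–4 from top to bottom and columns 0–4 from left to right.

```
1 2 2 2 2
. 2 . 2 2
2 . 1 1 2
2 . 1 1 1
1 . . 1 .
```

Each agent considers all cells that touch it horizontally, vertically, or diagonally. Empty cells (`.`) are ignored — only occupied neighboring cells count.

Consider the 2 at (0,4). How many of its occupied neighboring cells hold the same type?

3

Occupied neighbors of (0,4): (0,3)=2, (1,3)=2, (1,4)=2.
Same type (2): 3 of 3.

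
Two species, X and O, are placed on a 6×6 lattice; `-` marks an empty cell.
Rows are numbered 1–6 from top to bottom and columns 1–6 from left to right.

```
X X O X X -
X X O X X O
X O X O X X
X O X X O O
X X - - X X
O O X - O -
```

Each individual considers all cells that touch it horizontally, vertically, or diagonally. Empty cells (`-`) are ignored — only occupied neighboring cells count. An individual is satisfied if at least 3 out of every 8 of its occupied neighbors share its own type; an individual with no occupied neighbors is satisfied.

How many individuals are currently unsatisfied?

11

Row 1: (1,1)X 3/3 satisfied · (1,2)X 3/5 satisfied · (1,3)O 1/5 not · (1,4)X 3/5 satisfied · (1,5)X 3/4 satisfied
Row 2: (2,1)X 4/5 satisfied · (2,2)X 5/8 satisfied · (2,3)O 3/8 satisfied · (2,4)X 5/8 satisfied · (2,5)X 5/7 satisfied · (2,6)O 0/4 not
Row 3: (3,1)X 3/5 satisfied · (3,2)O 2/8 not · (3,3)X 4/8 satisfied · (3,4)O 2/8 not · (3,5)X 4/8 satisfied · (3,6)X 2/5 satisfied
Row 4: (4,1)X 3/5 satisfied · (4,2)O 1/7 not · (4,3)X 3/6 satisfied · (4,4)X 4/6 satisfied · (4,5)O 2/7 not · (4,6)O 1/5 not
Row 5: (5,1)X 2/5 satisfied · (5,2)X 4/7 satisfied · (5,5)X 2/5 satisfied · (5,6)X 1/4 not
Row 6: (6,1)O 1/3 not · (6,2)O 1/4 not · (6,3)X 1/2 satisfied · (6,5)O 0/2 not
Unsatisfied: (1,3), (2,6), (3,2), (3,4), (4,2), (4,5), (4,6), (5,6), (6,1), (6,2), (6,5) — 11 in total.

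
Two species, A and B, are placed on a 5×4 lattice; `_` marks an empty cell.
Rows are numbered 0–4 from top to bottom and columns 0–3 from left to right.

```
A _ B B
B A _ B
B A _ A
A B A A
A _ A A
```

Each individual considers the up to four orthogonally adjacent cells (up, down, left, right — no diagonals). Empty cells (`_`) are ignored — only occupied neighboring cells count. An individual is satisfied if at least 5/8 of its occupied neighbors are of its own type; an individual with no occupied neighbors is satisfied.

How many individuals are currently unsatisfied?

Row 0: (0,0)A 0/1 unhappy · (0,2)B 1/1 ok · (0,3)B 2/2 ok
Row 1: (1,0)B 1/3 unhappy · (1,1)A 1/2 unhappy · (1,3)B 1/2 unhappy
Row 2: (2,0)B 1/3 unhappy · (2,1)A 1/3 unhappy · (2,3)A 1/2 unhappy
Row 3: (3,0)A 1/3 unhappy · (3,1)B 0/3 unhappy · (3,2)A 2/3 ok · (3,3)A 3/3 ok
Row 4: (4,0)A 1/1 ok · (4,2)A 2/2 ok · (4,3)A 2/2 ok
Unsatisfied: (0,0), (1,0), (1,1), (1,3), (2,0), (2,1), (2,3), (3,0), (3,1) — 9 in total.

9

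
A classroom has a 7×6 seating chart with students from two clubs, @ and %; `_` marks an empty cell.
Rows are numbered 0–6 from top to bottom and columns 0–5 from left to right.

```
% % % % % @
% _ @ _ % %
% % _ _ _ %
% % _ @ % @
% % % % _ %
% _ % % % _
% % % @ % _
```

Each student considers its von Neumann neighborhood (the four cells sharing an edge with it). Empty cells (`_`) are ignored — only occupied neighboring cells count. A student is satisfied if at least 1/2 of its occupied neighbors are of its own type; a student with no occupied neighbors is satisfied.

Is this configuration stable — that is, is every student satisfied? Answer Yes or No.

No

Row 0: (0,0)% 2/2 ✓ · (0,1)% 2/2 ✓ · (0,2)% 2/3 ✓ · (0,3)% 2/2 ✓ · (0,4)% 2/3 ✓ · (0,5)@ 0/2 ✗
Row 1: (1,0)% 2/2 ✓ · (1,2)@ 0/1 ✗ · (1,4)% 2/2 ✓ · (1,5)% 2/3 ✓
Row 2: (2,0)% 3/3 ✓ · (2,1)% 2/2 ✓ · (2,5)% 1/2 ✓
Row 3: (3,0)% 3/3 ✓ · (3,1)% 3/3 ✓ · (3,3)@ 0/2 ✗ · (3,4)% 0/2 ✗ · (3,5)@ 0/3 ✗
Row 4: (4,0)% 3/3 ✓ · (4,1)% 3/3 ✓ · (4,2)% 3/3 ✓ · (4,3)% 2/3 ✓ · (4,5)% 0/1 ✗
Row 5: (5,0)% 2/2 ✓ · (5,2)% 3/3 ✓ · (5,3)% 3/4 ✓ · (5,4)% 2/2 ✓
Row 6: (6,0)% 2/2 ✓ · (6,1)% 2/2 ✓ · (6,2)% 2/3 ✓ · (6,3)@ 0/3 ✗ · (6,4)% 1/2 ✓
For instance (0,5) has only 0/2 same-type neighbors, below 1/2.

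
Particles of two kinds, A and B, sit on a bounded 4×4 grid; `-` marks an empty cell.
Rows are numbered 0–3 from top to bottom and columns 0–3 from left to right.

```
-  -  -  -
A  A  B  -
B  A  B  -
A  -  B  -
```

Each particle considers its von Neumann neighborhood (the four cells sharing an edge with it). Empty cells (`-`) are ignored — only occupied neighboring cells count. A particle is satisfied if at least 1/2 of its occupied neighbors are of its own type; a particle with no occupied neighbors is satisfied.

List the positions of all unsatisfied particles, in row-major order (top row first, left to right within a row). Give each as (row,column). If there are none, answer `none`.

(1,0)A 1/2 satisfied
(1,1)A 2/3 satisfied
(1,2)B 1/2 satisfied
(2,0)B 0/3 not
(2,1)A 1/3 not
(2,2)B 2/3 satisfied
(3,0)A 0/1 not
(3,2)B 1/1 satisfied

(2,0), (2,1), (3,0)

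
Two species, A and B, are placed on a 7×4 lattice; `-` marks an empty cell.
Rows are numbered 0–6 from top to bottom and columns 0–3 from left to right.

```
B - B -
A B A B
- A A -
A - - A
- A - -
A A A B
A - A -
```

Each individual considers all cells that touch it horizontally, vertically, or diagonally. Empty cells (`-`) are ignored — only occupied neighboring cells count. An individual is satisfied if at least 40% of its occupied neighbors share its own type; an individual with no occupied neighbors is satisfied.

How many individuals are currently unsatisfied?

4

(0,0)B 1/2 satisfied
(0,2)B 2/3 satisfied
(1,0)A 1/3 not
(1,1)B 2/6 not
(1,2)A 2/5 satisfied
(1,3)B 1/3 not
(2,1)A 4/5 satisfied
(2,2)A 3/5 satisfied
(3,0)A 2/2 satisfied
(3,3)A 1/1 satisfied
(4,1)A 4/4 satisfied
(5,0)A 3/3 satisfied
(5,1)A 5/5 satisfied
(5,2)A 3/4 satisfied
(5,3)B 0/2 not
(6,0)A 2/2 satisfied
(6,2)A 2/3 satisfied
Unsatisfied: (1,0), (1,1), (1,3), (5,3) — 4 in total.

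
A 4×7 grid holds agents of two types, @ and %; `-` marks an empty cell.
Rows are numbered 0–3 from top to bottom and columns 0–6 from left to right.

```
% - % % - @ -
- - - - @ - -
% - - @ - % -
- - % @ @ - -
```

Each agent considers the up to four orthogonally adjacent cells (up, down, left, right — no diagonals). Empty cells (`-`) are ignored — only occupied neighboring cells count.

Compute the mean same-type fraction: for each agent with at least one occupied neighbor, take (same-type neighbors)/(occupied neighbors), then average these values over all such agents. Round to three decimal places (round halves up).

0.778

Row 0: (0,0)% — no occupied neighbors · (0,2)% 1/1 · (0,3)% 1/1 · (0,5)@ — no occupied neighbors
Row 1: (1,4)@ — no occupied neighbors
Row 2: (2,0)% — no occupied neighbors · (2,3)@ 1/1 · (2,5)% — no occupied neighbors
Row 3: (3,2)% 0/1 · (3,3)@ 2/3 · (3,4)@ 1/1
Sum over 6 agents: 1/1 + 1/1 + 1/1 + 0/1 + 2/3 + 1/1 = 14/3; mean = 14/3 ÷ 6 = 7/9 = 0.777777… → 0.778.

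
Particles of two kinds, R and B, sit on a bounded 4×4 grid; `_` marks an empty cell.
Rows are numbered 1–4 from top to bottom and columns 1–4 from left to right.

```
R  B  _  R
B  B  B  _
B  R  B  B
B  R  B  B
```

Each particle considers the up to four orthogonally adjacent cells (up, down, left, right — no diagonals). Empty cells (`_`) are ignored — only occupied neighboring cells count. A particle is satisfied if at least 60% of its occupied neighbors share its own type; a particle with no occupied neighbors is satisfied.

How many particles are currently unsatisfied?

(1,1)R 0/2 not
(1,2)B 1/2 not
(1,4)R 0/0 satisfied
(2,1)B 2/3 satisfied
(2,2)B 3/4 satisfied
(2,3)B 2/2 satisfied
(3,1)B 2/3 satisfied
(3,2)R 1/4 not
(3,3)B 3/4 satisfied
(3,4)B 2/2 satisfied
(4,1)B 1/2 not
(4,2)R 1/3 not
(4,3)B 2/3 satisfied
(4,4)B 2/2 satisfied
Unsatisfied: (1,1), (1,2), (3,2), (4,1), (4,2) — 5 in total.

5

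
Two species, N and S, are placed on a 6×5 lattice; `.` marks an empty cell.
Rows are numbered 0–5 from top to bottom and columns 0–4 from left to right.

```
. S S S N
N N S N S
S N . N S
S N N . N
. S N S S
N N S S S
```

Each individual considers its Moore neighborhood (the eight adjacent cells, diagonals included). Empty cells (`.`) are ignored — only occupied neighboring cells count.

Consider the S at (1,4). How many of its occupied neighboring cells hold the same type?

2

Occupied neighbors of (1,4): (0,3)=S, (0,4)=N, (1,3)=N, (2,3)=N, (2,4)=S.
Same type (S): 2 of 5.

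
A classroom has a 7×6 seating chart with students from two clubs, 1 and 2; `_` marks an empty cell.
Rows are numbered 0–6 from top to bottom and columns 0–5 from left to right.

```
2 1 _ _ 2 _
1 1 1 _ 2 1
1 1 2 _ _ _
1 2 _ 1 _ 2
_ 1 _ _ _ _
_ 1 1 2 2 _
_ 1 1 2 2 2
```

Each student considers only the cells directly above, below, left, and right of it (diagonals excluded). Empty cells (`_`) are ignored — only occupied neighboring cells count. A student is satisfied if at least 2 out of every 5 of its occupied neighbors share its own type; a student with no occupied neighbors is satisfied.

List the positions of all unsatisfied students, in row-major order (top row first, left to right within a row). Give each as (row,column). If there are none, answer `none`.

(0,0)2 0/2 not
(0,1)1 1/2 satisfied
(0,4)2 1/1 satisfied
(1,0)1 2/3 satisfied
(1,1)1 4/4 satisfied
(1,2)1 1/2 satisfied
(1,4)2 1/2 satisfied
(1,5)1 0/1 not
(2,0)1 3/3 satisfied
(2,1)1 2/4 satisfied
(2,2)2 0/2 not
(3,0)1 1/2 satisfied
(3,1)2 0/3 not
(3,3)1 0/0 satisfied
(3,5)2 0/0 satisfied
(4,1)1 1/2 satisfied
(5,1)1 3/3 satisfied
(5,2)1 2/3 satisfied
(5,3)2 2/3 satisfied
(5,4)2 2/2 satisfied
(6,1)1 2/2 satisfied
(6,2)1 2/3 satisfied
(6,3)2 2/3 satisfied
(6,4)2 3/3 satisfied
(6,5)2 1/1 satisfied

(0,0), (1,5), (2,2), (3,1)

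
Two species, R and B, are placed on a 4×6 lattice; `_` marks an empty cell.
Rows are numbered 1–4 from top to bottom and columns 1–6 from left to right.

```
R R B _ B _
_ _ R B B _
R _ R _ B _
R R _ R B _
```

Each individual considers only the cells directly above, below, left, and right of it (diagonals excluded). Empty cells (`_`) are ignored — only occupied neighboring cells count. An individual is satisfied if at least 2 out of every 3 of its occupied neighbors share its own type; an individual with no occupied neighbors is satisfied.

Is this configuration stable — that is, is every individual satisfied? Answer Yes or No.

Row 1: (1,1)R 1/1 satisfied · (1,2)R 1/2 not · (1,3)B 0/2 not · (1,5)B 1/1 satisfied
Row 2: (2,3)R 1/3 not · (2,4)B 1/2 not · (2,5)B 3/3 satisfied
Row 3: (3,1)R 1/1 satisfied · (3,3)R 1/1 satisfied · (3,5)B 2/2 satisfied
Row 4: (4,1)R 2/2 satisfied · (4,2)R 1/1 satisfied · (4,4)R 0/1 not · (4,5)B 1/2 not
For instance (1,2) has only 1/2 same-type neighbors, below 2/3.

No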